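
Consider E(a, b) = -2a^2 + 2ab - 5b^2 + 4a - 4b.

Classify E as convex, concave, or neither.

E is quadratic, so its Hessian is the constant matrix H = [[-4, 2], [2, -10]].
det(H) = 36, tr(H) = -14.
det(H) > 0 and tr(H) < 0, so H is negative definite everywhere: concave.

concave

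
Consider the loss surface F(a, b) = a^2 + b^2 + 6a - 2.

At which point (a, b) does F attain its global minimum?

F(a,b) separates as P(a) + Q(b) − 2, so its minimum is min P + min Q − 2.
P'(a) = 2a + 6 vanishes at a ∈ {-3}; Q'(b) = 2b vanishes at b ∈ {0}.
Local minima of P (where P''>0): P(-3)=-9. Local minima of Q: Q(0)=0.
So the global minimum of F is P(-3) + Q(0) − 2 = -9 + 0 − 2 = -11, attained at (-3, 0).

(-3, 0)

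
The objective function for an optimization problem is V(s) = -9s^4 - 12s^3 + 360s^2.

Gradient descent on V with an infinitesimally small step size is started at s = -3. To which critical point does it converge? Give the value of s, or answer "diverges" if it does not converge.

V'(s) = -36s(s - 4)(s + 5), so V'(-3) = -1512.
Gradient descent moves in the -V' direction, i.e. s is increasing.
The nearest critical point in that direction is s = 0, where V'' = 720 > 0 (a local minimum). The iterate converges there.

0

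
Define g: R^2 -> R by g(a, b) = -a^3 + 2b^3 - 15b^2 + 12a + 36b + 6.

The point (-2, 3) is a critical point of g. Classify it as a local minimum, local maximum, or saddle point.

The mixed partial ∂²g/∂a∂b is 0, so the Hessian at any point is diag(g_aa, g_bb) = diag(-6a, 6(2b - 5)).
At (-2, 3): H = diag(12, 6).
Both eigenvalues are positive, so H is positive definite: a local minimum.

local minimum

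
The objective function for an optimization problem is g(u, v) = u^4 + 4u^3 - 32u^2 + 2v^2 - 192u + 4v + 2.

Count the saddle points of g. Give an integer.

g separates as a function of u plus a function of v, so ∇g=0 decouples.
∂g/∂u = 4(u - 4)(u + 3)(u + 4) = 0 at u ∈ {-4, -3, 4}; ∂g/∂v = 4(v + 1) = 0 at v ∈ {-1}.
The Hessian is diagonal: diag(g_uu, g_vv). Second derivatives: g_uu(-4)=32, g_uu(-3)=-28, g_uu(4)=224; g_vv(-1)=4.
Saddle points occur where the two diagonal entries have opposite signs: (-3, -1). Count: 1.

1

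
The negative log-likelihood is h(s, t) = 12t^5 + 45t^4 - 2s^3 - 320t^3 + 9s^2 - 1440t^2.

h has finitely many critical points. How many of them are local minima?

h separates as a function of s plus a function of t, so ∇h=0 decouples.
∂h/∂s = -6s(s - 3) = 0 at s ∈ {0, 3}; ∂h/∂t = 60t(t - 4)(t + 3)(t + 4) = 0 at t ∈ {-4, -3, 0, 4}.
The Hessian is diagonal: diag(h_ss, h_tt). Second derivatives: h_ss(0)=18, h_ss(3)=-18; h_tt(-4)=-1920, h_tt(-3)=1260, h_tt(0)=-2880, h_tt(4)=13440.
Local minima occur where both diagonal entries positive: (0, -3), (0, 4). Count: 2.

2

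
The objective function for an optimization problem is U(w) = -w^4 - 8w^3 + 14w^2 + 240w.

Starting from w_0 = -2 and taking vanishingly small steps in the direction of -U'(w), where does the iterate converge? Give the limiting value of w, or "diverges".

U'(w) = -4(w - 3)(w + 4)(w + 5), so U'(-2) = 120.
Gradient descent moves in the -U' direction, i.e. w is decreasing.
The nearest critical point in that direction is w = -4, where U'' = 28 > 0 (a local minimum). The iterate converges there.

-4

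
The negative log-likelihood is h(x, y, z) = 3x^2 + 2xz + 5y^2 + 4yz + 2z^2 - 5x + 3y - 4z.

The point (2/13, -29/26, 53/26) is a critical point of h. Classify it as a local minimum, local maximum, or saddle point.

The Hessian is constant: H = [[6, 0, 2], [0, 10, 4], [2, 4, 4]].
Leading principal minors: Δ₁ = 6, Δ₂ = 60, Δ₃ = 104.
All leading minors are positive, so H is positive definite: a local minimum.

local minimum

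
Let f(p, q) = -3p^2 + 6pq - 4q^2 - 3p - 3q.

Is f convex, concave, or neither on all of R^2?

concave

f is quadratic, so its Hessian is the constant matrix H = [[-6, 6], [6, -8]].
det(H) = 12, tr(H) = -14.
det(H) > 0 and tr(H) < 0, so H is negative definite everywhere: concave.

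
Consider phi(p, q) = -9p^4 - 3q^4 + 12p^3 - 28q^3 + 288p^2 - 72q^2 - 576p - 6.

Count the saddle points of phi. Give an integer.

4

phi separates as a function of p plus a function of q, so ∇phi=0 decouples.
∂phi/∂p = -36(p - 4)(p - 1)(p + 4) = 0 at p ∈ {-4, 1, 4}; ∂phi/∂q = -12q(q + 3)(q + 4) = 0 at q ∈ {-4, -3, 0}.
The Hessian is diagonal: diag(phi_pp, phi_qq). Second derivatives: phi_pp(-4)=-1440, phi_pp(1)=540, phi_pp(4)=-864; phi_qq(-4)=-48, phi_qq(-3)=36, phi_qq(0)=-144.
Saddle points occur where the two diagonal entries have opposite signs: (-4, -3), (1, -4), (1, 0), (4, -3). Count: 4.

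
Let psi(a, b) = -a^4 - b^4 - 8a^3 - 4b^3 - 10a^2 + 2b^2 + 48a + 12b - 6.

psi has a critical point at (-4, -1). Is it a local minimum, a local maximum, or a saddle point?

saddle point

The mixed partial ∂²psi/∂a∂b is 0, so the Hessian at any point is diag(psi_aa, psi_bb) = diag(-4(3a^2 + 12a + 5), 4(-3b^2 - 6b + 1)).
At (-4, -1): H = diag(-20, 16).
The eigenvalues have opposite signs, so H is indefinite: a saddle point.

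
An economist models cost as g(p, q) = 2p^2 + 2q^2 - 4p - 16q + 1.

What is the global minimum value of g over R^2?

-33

g(p,q) separates as A(p) + B(q) + 1, so its minimum is min A + min B + 1.
A'(p) = 4p - 4 vanishes at p ∈ {1}; B'(q) = 4q - 16 vanishes at q ∈ {4}.
Local minima of A (where A''>0): A(1)=-2. Local minima of B: B(4)=-32.
So the global minimum of g is A(1) + B(4) + 1 = -2 − 32 + 1 = -33, attained at (1, 4).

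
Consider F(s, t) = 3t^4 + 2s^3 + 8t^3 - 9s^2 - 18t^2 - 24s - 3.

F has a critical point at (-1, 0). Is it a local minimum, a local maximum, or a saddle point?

The mixed partial ∂²F/∂s∂t is 0, so the Hessian at any point is diag(F_ss, F_tt) = diag(6(2s - 3), 12(3t^2 + 4t - 3)).
At (-1, 0): H = diag(-30, -36).
Both eigenvalues are negative, so H is negative definite: a local maximum.

local maximum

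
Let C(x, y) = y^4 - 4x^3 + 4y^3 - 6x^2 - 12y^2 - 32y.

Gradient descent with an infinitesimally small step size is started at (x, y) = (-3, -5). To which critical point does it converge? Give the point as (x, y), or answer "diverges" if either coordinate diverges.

(-1, -4)

C is separable, so gradient descent decouples: x follows -∂C/∂x, y follows -∂C/∂y.
∂C/∂x = -12x(x + 1); at x=-3 this is -72, so x increases.
∂C/∂y = 4(y - 2)(y + 1)(y + 4); at y=-5 this is -112, so y increases.
x converges to its nearest critical value -1 (a local min of the x-part); y converges to -4. The iterate converges to (-1, -4).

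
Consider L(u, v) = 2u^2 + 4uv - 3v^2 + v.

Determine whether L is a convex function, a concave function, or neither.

L is quadratic, so its Hessian is the constant matrix H = [[4, 4], [4, -6]].
det(H) = -40, tr(H) = -2.
det(H) < 0, so H is indefinite: neither convex nor concave.

neither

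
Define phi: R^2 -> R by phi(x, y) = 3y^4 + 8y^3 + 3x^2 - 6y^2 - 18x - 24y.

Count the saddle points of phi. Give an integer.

phi separates as a function of x plus a function of y, so ∇phi=0 decouples.
∂phi/∂x = 6(x - 3) = 0 at x ∈ {3}; ∂phi/∂y = 12(y - 1)(y + 1)(y + 2) = 0 at y ∈ {-2, -1, 1}.
The Hessian is diagonal: diag(phi_xx, phi_yy). Second derivatives: phi_xx(3)=6; phi_yy(-2)=36, phi_yy(-1)=-24, phi_yy(1)=72.
Saddle points occur where the two diagonal entries have opposite signs: (3, -1). Count: 1.

1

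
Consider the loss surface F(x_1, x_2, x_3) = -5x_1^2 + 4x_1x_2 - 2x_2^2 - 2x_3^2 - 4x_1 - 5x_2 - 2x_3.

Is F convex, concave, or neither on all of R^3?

F is quadratic, so its Hessian is the constant matrix H = [[-10, 4, 0], [4, -4, 0], [0, 0, -4]].
Leading principal minors: -10, 24, -96.
Signs alternate −, +, − ⇒ H ≺ 0 ⇒ concave.

concave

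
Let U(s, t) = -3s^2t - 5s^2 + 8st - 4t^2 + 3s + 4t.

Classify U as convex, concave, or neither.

neither

The term -3s^2t is cubic, so the Hessian is not constant.
∂²U/∂s² = -6t - 10, which takes both signs as t varies (negative for sufficiently large t). A diagonal entry of the Hessian changing sign means the Hessian is neither positive- nor negative-semidefinite on all of R^2.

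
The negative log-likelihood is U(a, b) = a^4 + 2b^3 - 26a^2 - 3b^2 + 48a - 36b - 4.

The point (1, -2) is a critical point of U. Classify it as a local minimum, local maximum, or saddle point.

local maximum

The mixed partial ∂²U/∂a∂b is 0, so the Hessian at any point is diag(U_aa, U_bb) = diag(4(3a^2 - 13), 6(2b - 1)).
At (1, -2): H = diag(-40, -30).
Both eigenvalues are negative, so H is negative definite: a local maximum.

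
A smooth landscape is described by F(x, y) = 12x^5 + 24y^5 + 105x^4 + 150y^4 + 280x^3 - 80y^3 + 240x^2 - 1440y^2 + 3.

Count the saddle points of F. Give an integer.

F separates as a function of x plus a function of y, so ∇F=0 decouples.
∂F/∂x = 60x(x + 1)(x + 2)(x + 4) = 0 at x ∈ {-4, -2, -1, 0}; ∂F/∂y = 120y(y - 2)(y + 3)(y + 4) = 0 at y ∈ {-4, -3, 0, 2}.
The Hessian is diagonal: diag(F_xx, F_yy). Second derivatives: F_xx(-4)=-1440, F_xx(-2)=240, F_xx(-1)=-180, F_xx(0)=480; F_yy(-4)=-2880, F_yy(-3)=1800, F_yy(0)=-2880, F_yy(2)=7200.
Saddle points occur where the two diagonal entries have opposite signs: (-4, -3), (-4, 2), (-2, -4), (-2, 0), (-1, -3), (-1, 2), (0, -4), (0, 0). Count: 8.

8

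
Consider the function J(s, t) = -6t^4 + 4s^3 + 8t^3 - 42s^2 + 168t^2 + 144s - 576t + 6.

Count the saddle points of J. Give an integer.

J separates as a function of s plus a function of t, so ∇J=0 decouples.
∂J/∂s = 12(s - 4)(s - 3) = 0 at s ∈ {3, 4}; ∂J/∂t = -24(t - 3)(t - 2)(t + 4) = 0 at t ∈ {-4, 2, 3}.
The Hessian is diagonal: diag(J_ss, J_tt). Second derivatives: J_ss(3)=-12, J_ss(4)=12; J_tt(-4)=-1008, J_tt(2)=144, J_tt(3)=-168.
Saddle points occur where the two diagonal entries have opposite signs: (3, 2), (4, -4), (4, 3). Count: 3.

3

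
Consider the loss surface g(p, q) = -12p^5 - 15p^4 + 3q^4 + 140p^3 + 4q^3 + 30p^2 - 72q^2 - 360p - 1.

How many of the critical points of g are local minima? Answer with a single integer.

4

g separates as a function of p plus a function of q, so ∇g=0 decouples.
∂g/∂p = -60(p - 2)(p - 1)(p + 1)(p + 3) = 0 at p ∈ {-3, -1, 1, 2}; ∂g/∂q = 12q(q - 3)(q + 4) = 0 at q ∈ {-4, 0, 3}.
The Hessian is diagonal: diag(g_pp, g_qq). Second derivatives: g_pp(-3)=2400, g_pp(-1)=-720, g_pp(1)=480, g_pp(2)=-900; g_qq(-4)=336, g_qq(0)=-144, g_qq(3)=252.
Local minima occur where both diagonal entries positive: (-3, -4), (-3, 3), (1, -4), (1, 3). Count: 4.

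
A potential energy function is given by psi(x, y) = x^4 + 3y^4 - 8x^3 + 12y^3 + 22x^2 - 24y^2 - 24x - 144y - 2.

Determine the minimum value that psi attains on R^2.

psi(x,y) separates as P(x) + Q(y) − 2, so its minimum is min P + min Q − 2.
P'(x) = 4(x - 3)(x - 2)(x - 1) vanishes at x ∈ {1, 2, 3}; Q'(y) = 12(y - 2)(y + 2)(y + 3) vanishes at y ∈ {-3, -2, 2}.
Local minima of P (where P''>0): P(1)=-9, P(3)=-9. Local minima of Q: Q(-3)=135, Q(2)=-240.
So the global minimum of psi is P(1) + Q(2) − 2 = -9 − 240 − 2 = -251, attained at (1, 2).

-251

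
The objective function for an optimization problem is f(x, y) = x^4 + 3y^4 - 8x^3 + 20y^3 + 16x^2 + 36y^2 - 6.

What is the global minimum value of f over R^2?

f(x,y) separates as P(x) + Q(y) − 6, so its minimum is min P + min Q − 6.
P'(x) = 4x(x - 4)(x - 2) vanishes at x ∈ {0, 2, 4}; Q'(y) = 12y(y + 2)(y + 3) vanishes at y ∈ {-3, -2, 0}.
Local minima of P (where P''>0): P(0)=0, P(4)=0. Local minima of Q: Q(-3)=27, Q(0)=0.
So the global minimum of f is P(0) + Q(0) − 6 = 0 + 0 − 6 = -6, attained at (0, 0).

-6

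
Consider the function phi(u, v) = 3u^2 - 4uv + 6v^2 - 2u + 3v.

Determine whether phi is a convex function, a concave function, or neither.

convex

phi is quadratic, so its Hessian is the constant matrix H = [[6, -4], [-4, 12]].
det(H) = 56, tr(H) = 18.
det(H) > 0 and tr(H) > 0, so H is positive definite everywhere: convex.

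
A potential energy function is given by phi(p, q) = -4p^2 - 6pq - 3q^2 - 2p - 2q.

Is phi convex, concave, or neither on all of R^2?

concave

phi is quadratic, so its Hessian is the constant matrix H = [[-8, -6], [-6, -6]].
det(H) = 12, tr(H) = -14.
det(H) > 0 and tr(H) < 0, so H is negative definite everywhere: concave.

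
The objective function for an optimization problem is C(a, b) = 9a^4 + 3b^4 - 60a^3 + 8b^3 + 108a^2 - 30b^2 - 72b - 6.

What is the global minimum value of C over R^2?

C(a,b) separates as P(a) + Q(b) − 6, so its minimum is min P + min Q − 6.
P'(a) = 36a(a - 3)(a - 2) vanishes at a ∈ {0, 2, 3}; Q'(b) = 12(b - 2)(b + 1)(b + 3) vanishes at b ∈ {-3, -1, 2}.
Local minima of P (where P''>0): P(0)=0, P(3)=81. Local minima of Q: Q(-3)=-27, Q(2)=-152.
So the global minimum of C is P(0) + Q(2) − 6 = 0 − 152 − 6 = -158, attained at (0, 2).

-158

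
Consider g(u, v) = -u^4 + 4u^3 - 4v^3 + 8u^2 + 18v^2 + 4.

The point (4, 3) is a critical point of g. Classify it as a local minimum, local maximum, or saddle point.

local maximum

The mixed partial ∂²g/∂u∂v is 0, so the Hessian at any point is diag(g_uu, g_vv) = diag(4(-3u^2 + 6u + 4), 12(-2v + 3)).
At (4, 3): H = diag(-80, -36).
Both eigenvalues are negative, so H is negative definite: a local maximum.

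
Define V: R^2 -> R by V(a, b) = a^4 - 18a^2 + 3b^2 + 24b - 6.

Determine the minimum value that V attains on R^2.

V(a,b) separates as P(a) + Q(b) − 6, so its minimum is min P + min Q − 6.
P'(a) = 4a(a - 3)(a + 3) vanishes at a ∈ {-3, 0, 3}; Q'(b) = 6b + 24 vanishes at b ∈ {-4}.
Local minima of P (where P''>0): P(-3)=-81, P(3)=-81. Local minima of Q: Q(-4)=-48.
So the global minimum of V is P(-3) + Q(-4) − 6 = -81 − 48 − 6 = -135, attained at (-3, -4).

-135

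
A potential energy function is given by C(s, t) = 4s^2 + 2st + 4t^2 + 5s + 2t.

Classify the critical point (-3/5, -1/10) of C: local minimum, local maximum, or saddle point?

local minimum

The Hessian of C is constant: H = [[8, 2], [2, 8]].
det(H) = 8·8 − 2² = 60.
det(H) > 0 and tr(H) = 16 > 0, so H is positive definite and the point is a local minimum.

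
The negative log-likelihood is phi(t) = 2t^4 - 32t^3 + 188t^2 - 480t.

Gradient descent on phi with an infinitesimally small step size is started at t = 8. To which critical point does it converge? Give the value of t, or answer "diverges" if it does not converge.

phi'(t) = 8(t - 5)(t - 4)(t - 3), so phi'(8) = 480.
Gradient descent moves in the -phi' direction, i.e. t is decreasing.
The nearest critical point in that direction is t = 5, where phi'' = 16 > 0 (a local minimum). The iterate converges there.

5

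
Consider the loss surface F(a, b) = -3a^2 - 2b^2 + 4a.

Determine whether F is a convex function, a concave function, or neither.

concave

F is quadratic, so its Hessian is the constant matrix H = [[-6, 0], [0, -4]].
det(H) = 24, tr(H) = -10.
det(H) > 0 and tr(H) < 0, so H is negative definite everywhere: concave.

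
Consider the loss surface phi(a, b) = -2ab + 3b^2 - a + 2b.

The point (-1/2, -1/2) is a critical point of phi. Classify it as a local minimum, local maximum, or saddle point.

saddle point

The Hessian of phi is constant: H = [[0, -2], [-2, 6]].
det(H) = 0·6 − (-2)² = -4.
Since det(H) < 0, H is indefinite and the critical point is a saddle point.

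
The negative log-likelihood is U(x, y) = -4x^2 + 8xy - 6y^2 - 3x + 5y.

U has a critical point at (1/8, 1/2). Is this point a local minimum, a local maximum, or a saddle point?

local maximum

The Hessian of U is constant: H = [[-8, 8], [8, -12]].
det(H) = (-8)·(-12) − 8² = 32.
det(H) > 0 and tr(H) = -20 < 0, so H is negative definite and the point is a local maximum.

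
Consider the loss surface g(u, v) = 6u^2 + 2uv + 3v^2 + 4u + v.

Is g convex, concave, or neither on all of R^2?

convex

g is quadratic, so its Hessian is the constant matrix H = [[12, 2], [2, 6]].
det(H) = 68, tr(H) = 18.
det(H) > 0 and tr(H) > 0, so H is positive definite everywhere: convex.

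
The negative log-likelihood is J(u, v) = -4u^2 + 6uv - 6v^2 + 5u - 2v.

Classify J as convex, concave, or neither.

concave

J is quadratic, so its Hessian is the constant matrix H = [[-8, 6], [6, -12]].
det(H) = 60, tr(H) = -20.
det(H) > 0 and tr(H) < 0, so H is negative definite everywhere: concave.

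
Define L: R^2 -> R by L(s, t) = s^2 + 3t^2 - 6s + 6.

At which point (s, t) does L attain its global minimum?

L(s,t) separates as P(s) + Q(t) + 6, so its minimum is min P + min Q + 6.
P'(s) = 2s - 6 vanishes at s ∈ {3}; Q'(t) = 6t vanishes at t ∈ {0}.
Local minima of P (where P''>0): P(3)=-9. Local minima of Q: Q(0)=0.
So the global minimum of L is P(3) + Q(0) + 6 = -9 + 0 + 6 = -3, attained at (3, 0).

(3, 0)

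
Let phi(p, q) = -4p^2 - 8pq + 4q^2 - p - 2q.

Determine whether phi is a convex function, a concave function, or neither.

neither

phi is quadratic, so its Hessian is the constant matrix H = [[-8, -8], [-8, 8]].
det(H) = -128, tr(H) = 0.
det(H) < 0, so H is indefinite: neither convex nor concave.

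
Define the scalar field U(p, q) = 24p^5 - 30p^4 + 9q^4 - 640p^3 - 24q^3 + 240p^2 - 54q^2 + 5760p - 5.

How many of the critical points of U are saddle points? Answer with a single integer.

6

U separates as a function of p plus a function of q, so ∇U=0 decouples.
∂U/∂p = 120(p - 4)(p - 2)(p + 2)(p + 3) = 0 at p ∈ {-3, -2, 2, 4}; ∂U/∂q = 36q(q - 3)(q + 1) = 0 at q ∈ {-1, 0, 3}.
The Hessian is diagonal: diag(U_pp, U_qq). Second derivatives: U_pp(-3)=-4200, U_pp(-2)=2880, U_pp(2)=-4800, U_pp(4)=10080; U_qq(-1)=144, U_qq(0)=-108, U_qq(3)=432.
Saddle points occur where the two diagonal entries have opposite signs: (-3, -1), (-3, 3), (-2, 0), (2, -1), (2, 3), (4, 0). Count: 6.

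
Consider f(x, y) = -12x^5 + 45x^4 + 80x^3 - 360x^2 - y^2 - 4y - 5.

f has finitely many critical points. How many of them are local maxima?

f separates as a function of x plus a function of y, so ∇f=0 decouples.
∂f/∂x = -60x(x - 3)(x - 2)(x + 2) = 0 at x ∈ {-2, 0, 2, 3}; ∂f/∂y = -2(y + 2) = 0 at y ∈ {-2}.
The Hessian is diagonal: diag(f_xx, f_yy). Second derivatives: f_xx(-2)=2400, f_xx(0)=-720, f_xx(2)=480, f_xx(3)=-900; f_yy(-2)=-2.
Local maxima occur where both diagonal entries negative: (0, -2), (3, -2). Count: 2.

2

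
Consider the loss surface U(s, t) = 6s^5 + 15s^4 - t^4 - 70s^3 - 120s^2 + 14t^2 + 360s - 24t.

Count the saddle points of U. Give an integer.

U separates as a function of s plus a function of t, so ∇U=0 decouples.
∂U/∂s = 30(s - 2)(s - 1)(s + 2)(s + 3) = 0 at s ∈ {-3, -2, 1, 2}; ∂U/∂t = -4(t - 2)(t - 1)(t + 3) = 0 at t ∈ {-3, 1, 2}.
The Hessian is diagonal: diag(U_ss, U_tt). Second derivatives: U_ss(-3)=-600, U_ss(-2)=360, U_ss(1)=-360, U_ss(2)=600; U_tt(-3)=-80, U_tt(1)=16, U_tt(2)=-20.
Saddle points occur where the two diagonal entries have opposite signs: (-3, 1), (-2, -3), (-2, 2), (1, 1), (2, -3), (2, 2). Count: 6.

6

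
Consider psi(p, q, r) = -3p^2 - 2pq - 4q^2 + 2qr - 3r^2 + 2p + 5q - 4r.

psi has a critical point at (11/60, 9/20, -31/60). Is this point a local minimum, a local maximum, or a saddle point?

local maximum

The Hessian is constant: H = [[-6, -2, 0], [-2, -8, 2], [0, 2, -6]].
Leading principal minors: Δ₁ = -6, Δ₂ = 44, Δ₃ = -240.
The minors alternate sign starting negative (−, +, −), so H is negative definite: a local maximum.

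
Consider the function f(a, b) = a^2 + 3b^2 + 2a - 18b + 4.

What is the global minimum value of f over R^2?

-24

f(a,b) separates as P(a) + Q(b) + 4, so its minimum is min P + min Q + 4.
P'(a) = 2a + 2 vanishes at a ∈ {-1}; Q'(b) = 6b - 18 vanishes at b ∈ {3}.
Local minima of P (where P''>0): P(-1)=-1. Local minima of Q: Q(3)=-27.
So the global minimum of f is P(-1) + Q(3) + 4 = -1 − 27 + 4 = -24, attained at (-1, 3).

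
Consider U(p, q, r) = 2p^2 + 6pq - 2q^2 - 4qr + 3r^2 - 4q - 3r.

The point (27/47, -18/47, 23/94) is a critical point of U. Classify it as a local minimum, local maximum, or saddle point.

The Hessian is constant: H = [[4, 6, 0], [6, -4, -4], [0, -4, 6]].
Leading principal minors: Δ₁ = 4, Δ₂ = -52, Δ₃ = -376.
The minors fit neither the all-positive nor the alternating-sign pattern, so H is indefinite: a saddle point.

saddle point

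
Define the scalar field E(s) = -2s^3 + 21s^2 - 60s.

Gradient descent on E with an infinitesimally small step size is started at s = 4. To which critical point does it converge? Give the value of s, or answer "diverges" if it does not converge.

E'(s) = -6(s - 5)(s - 2), so E'(4) = 12.
Gradient descent moves in the -E' direction, i.e. s is decreasing.
The nearest critical point in that direction is s = 2, where E'' = 18 > 0 (a local minimum). The iterate converges there.

2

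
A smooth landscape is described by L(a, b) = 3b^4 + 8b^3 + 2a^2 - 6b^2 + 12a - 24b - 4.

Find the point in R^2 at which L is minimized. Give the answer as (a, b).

(-3, 1)

L(a,b) separates as P(a) + Q(b) − 4, so its minimum is min P + min Q − 4.
P'(a) = 4a + 12 vanishes at a ∈ {-3}; Q'(b) = 12(b - 1)(b + 1)(b + 2) vanishes at b ∈ {-2, -1, 1}.
Local minima of P (where P''>0): P(-3)=-18. Local minima of Q: Q(-2)=8, Q(1)=-19.
So the global minimum of L is P(-3) + Q(1) − 4 = -18 − 19 − 4 = -41, attained at (-3, 1).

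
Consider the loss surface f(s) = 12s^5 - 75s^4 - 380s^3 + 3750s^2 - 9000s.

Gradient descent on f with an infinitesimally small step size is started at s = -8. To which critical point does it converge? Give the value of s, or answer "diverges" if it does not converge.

f'(s) = 60(s - 5)(s - 3)(s - 2)(s + 5), so f'(-8) = 257400.
Gradient descent moves in the -f' direction, i.e. s is decreasing.
There is no critical point below s=-8, and f' keeps the same sign, so the iterate runs off to −∞.

diverges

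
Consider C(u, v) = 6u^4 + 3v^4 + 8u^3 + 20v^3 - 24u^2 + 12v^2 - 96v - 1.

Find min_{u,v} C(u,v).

-126

C(u,v) separates as P(u) + Q(v) − 1, so its minimum is min P + min Q − 1.
P'(u) = 24u(u - 1)(u + 2) vanishes at u ∈ {-2, 0, 1}; Q'(v) = 12(v - 1)(v + 2)(v + 4) vanishes at v ∈ {-4, -2, 1}.
Local minima of P (where P''>0): P(-2)=-64, P(1)=-10. Local minima of Q: Q(-4)=64, Q(1)=-61.
So the global minimum of C is P(-2) + Q(1) − 1 = -64 − 61 − 1 = -126, attained at (-2, 1).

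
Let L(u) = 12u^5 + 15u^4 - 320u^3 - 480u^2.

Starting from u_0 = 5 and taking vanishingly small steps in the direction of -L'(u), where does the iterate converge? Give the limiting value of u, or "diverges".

4

L'(u) = 60u(u - 4)(u + 1)(u + 4), so L'(5) = 16200.
Gradient descent moves in the -L' direction, i.e. u is decreasing.
The nearest critical point in that direction is u = 4, where L'' = 9600 > 0 (a local minimum). The iterate converges there.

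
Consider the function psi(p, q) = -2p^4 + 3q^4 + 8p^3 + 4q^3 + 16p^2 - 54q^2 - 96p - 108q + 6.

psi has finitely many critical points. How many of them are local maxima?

psi separates as a function of p plus a function of q, so ∇psi=0 decouples.
∂psi/∂p = -8(p - 3)(p - 2)(p + 2) = 0 at p ∈ {-2, 2, 3}; ∂psi/∂q = 12(q - 3)(q + 1)(q + 3) = 0 at q ∈ {-3, -1, 3}.
The Hessian is diagonal: diag(psi_pp, psi_qq). Second derivatives: psi_pp(-2)=-160, psi_pp(2)=32, psi_pp(3)=-40; psi_qq(-3)=144, psi_qq(-1)=-96, psi_qq(3)=288.
Local maxima occur where both diagonal entries negative: (-2, -1), (3, -1). Count: 2.

2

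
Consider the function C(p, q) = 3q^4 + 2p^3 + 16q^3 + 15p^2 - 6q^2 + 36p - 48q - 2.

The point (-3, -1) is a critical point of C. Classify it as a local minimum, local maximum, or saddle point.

local maximum

The mixed partial ∂²C/∂p∂q is 0, so the Hessian at any point is diag(C_pp, C_qq) = diag(6(2p + 5), 12(3q^2 + 8q - 1)).
At (-3, -1): H = diag(-6, -72).
Both eigenvalues are negative, so H is negative definite: a local maximum.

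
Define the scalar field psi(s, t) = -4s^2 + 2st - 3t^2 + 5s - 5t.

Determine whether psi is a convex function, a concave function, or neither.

psi is quadratic, so its Hessian is the constant matrix H = [[-8, 2], [2, -6]].
det(H) = 44, tr(H) = -14.
det(H) > 0 and tr(H) < 0, so H is negative definite everywhere: concave.

concave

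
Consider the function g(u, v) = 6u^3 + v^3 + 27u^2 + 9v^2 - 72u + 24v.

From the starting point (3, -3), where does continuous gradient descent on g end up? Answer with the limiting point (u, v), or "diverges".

g is separable, so gradient descent decouples: u follows -∂g/∂u, v follows -∂g/∂v.
∂g/∂u = 18(u - 1)(u + 4); at u=3 this is 252, so u decreases.
∂g/∂v = 3(v + 2)(v + 4); at v=-3 this is -3, so v increases.
u converges to its nearest critical value 1 (a local min of the u-part); v converges to -2. The iterate converges to (1, -2).

(1, -2)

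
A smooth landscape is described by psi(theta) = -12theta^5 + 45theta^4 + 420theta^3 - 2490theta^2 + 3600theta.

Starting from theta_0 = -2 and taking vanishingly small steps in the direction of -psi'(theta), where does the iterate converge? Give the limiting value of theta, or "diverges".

-5

psi'(theta) = -60(theta - 4)(theta - 3)(theta - 1)(theta + 5), so psi'(-2) = 16200.
Gradient descent moves in the -psi' direction, i.e. theta is decreasing.
The nearest critical point in that direction is theta = -5, where psi'' = 25920 > 0 (a local minimum). The iterate converges there.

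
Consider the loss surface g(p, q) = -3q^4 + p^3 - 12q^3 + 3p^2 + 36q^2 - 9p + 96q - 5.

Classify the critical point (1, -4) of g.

The mixed partial ∂²g/∂p∂q is 0, so the Hessian at any point is diag(g_pp, g_qq) = diag(6(p + 1), 36(-q^2 - 2q + 2)).
At (1, -4): H = diag(12, -216).
The eigenvalues have opposite signs, so H is indefinite: a saddle point.

saddle point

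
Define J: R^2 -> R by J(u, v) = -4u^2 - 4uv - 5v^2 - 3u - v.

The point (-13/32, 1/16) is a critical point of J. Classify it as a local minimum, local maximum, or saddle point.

The Hessian of J is constant: H = [[-8, -4], [-4, -10]].
det(H) = (-8)·(-10) − (-4)² = 64.
det(H) > 0 and tr(H) = -18 < 0, so H is negative definite and the point is a local maximum.

local maximum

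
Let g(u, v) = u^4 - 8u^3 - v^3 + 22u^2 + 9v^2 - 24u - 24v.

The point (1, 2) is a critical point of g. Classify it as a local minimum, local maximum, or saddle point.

local minimum

The mixed partial ∂²g/∂u∂v is 0, so the Hessian at any point is diag(g_uu, g_vv) = diag(4(3u^2 - 12u + 11), 6(-v + 3)).
At (1, 2): H = diag(8, 6).
Both eigenvalues are positive, so H is positive definite: a local minimum.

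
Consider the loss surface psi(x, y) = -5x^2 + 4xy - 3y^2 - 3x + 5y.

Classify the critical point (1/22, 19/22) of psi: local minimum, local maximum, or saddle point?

The Hessian of psi is constant: H = [[-10, 4], [4, -6]].
det(H) = (-10)·(-6) − 4² = 44.
det(H) > 0 and tr(H) = -16 < 0, so H is negative definite and the point is a local maximum.

local maximum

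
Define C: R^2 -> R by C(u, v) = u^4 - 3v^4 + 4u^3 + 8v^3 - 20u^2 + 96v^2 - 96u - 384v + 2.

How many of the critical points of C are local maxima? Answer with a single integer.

C separates as a function of u plus a function of v, so ∇C=0 decouples.
∂C/∂u = 4(u - 3)(u + 2)(u + 4) = 0 at u ∈ {-4, -2, 3}; ∂C/∂v = -12(v - 4)(v - 2)(v + 4) = 0 at v ∈ {-4, 2, 4}.
The Hessian is diagonal: diag(C_uu, C_vv). Second derivatives: C_uu(-4)=56, C_uu(-2)=-40, C_uu(3)=140; C_vv(-4)=-576, C_vv(2)=144, C_vv(4)=-192.
Local maxima occur where both diagonal entries negative: (-2, -4), (-2, 4). Count: 2.

2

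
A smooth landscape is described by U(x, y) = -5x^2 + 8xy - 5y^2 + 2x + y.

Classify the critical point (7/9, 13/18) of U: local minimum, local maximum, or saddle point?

local maximum

The Hessian of U is constant: H = [[-10, 8], [8, -10]].
det(H) = (-10)·(-10) − 8² = 36.
det(H) > 0 and tr(H) = -20 < 0, so H is negative definite and the point is a local maximum.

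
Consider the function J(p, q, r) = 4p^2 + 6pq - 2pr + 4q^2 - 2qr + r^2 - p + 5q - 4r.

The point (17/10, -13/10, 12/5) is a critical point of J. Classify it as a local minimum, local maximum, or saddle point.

local minimum

The Hessian is constant: H = [[8, 6, -2], [6, 8, -2], [-2, -2, 2]].
Leading principal minors: Δ₁ = 8, Δ₂ = 28, Δ₃ = 40.
All leading minors are positive, so H is positive definite: a local minimum.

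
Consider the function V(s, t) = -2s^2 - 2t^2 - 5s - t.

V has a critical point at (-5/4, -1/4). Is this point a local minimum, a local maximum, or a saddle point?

The Hessian of V is constant: H = [[-4, 0], [0, -4]].
det(H) = (-4)·(-4) − 0² = 16.
det(H) > 0 and tr(H) = -8 < 0, so H is negative definite and the point is a local maximum.

local maximum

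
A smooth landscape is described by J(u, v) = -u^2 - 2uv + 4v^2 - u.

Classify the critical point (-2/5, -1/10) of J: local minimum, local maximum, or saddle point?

saddle point

The Hessian of J is constant: H = [[-2, -2], [-2, 8]].
det(H) = (-2)·8 − (-2)² = -20.
Since det(H) < 0, H is indefinite and the critical point is a saddle point.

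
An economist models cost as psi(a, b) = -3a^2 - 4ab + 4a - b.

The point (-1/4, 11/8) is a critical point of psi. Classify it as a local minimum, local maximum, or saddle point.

The Hessian of psi is constant: H = [[-6, -4], [-4, 0]].
det(H) = (-6)·0 − (-4)² = -16.
Since det(H) < 0, H is indefinite and the critical point is a saddle point.

saddle point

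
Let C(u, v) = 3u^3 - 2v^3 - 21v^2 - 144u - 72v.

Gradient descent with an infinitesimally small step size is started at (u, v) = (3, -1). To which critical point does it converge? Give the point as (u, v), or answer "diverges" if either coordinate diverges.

diverges

C is separable, so gradient descent decouples: u follows -∂C/∂u, v follows -∂C/∂v.
∂C/∂u = 9(u - 4)(u + 4); at u=3 this is -63, so u increases.
∂C/∂v = -6(v + 3)(v + 4); at v=-1 this is -36, so v increases.
The v-coordinate has no critical point in that direction and runs off to infinity.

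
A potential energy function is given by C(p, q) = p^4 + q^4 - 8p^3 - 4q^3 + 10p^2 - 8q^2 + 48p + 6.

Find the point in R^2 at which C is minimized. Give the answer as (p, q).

(-1, 4)

C(p,q) separates as A(p) + B(q) + 6, so its minimum is min A + min B + 6.
A'(p) = 4(p - 4)(p - 3)(p + 1) vanishes at p ∈ {-1, 3, 4}; B'(q) = 4q(q - 4)(q + 1) vanishes at q ∈ {-1, 0, 4}.
Local minima of A (where A''>0): A(-1)=-29, A(4)=96. Local minima of B: B(-1)=-3, B(4)=-128.
So the global minimum of C is A(-1) + B(4) + 6 = -29 − 128 + 6 = -151, attained at (-1, 4).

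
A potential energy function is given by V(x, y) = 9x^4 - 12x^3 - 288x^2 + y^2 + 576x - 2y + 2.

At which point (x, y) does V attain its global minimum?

V(x,y) separates as P(x) + Q(y) + 2, so its minimum is min P + min Q + 2.
P'(x) = 36(x - 4)(x - 1)(x + 4) vanishes at x ∈ {-4, 1, 4}; Q'(y) = 2y - 2 vanishes at y ∈ {1}.
Local minima of P (where P''>0): P(-4)=-3840, P(4)=-768. Local minima of Q: Q(1)=-1.
So the global minimum of V is P(-4) + Q(1) + 2 = -3840 − 1 + 2 = -3839, attained at (-4, 1).

(-4, 1)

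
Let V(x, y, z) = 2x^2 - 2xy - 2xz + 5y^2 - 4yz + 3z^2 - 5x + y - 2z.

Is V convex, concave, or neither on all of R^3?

convex

V is quadratic, so its Hessian is the constant matrix H = [[4, -2, -2], [-2, 10, -4], [-2, -4, 6]].
Leading principal minors: 4, 36, 80.
All positive ⇒ H ≻ 0 ⇒ convex.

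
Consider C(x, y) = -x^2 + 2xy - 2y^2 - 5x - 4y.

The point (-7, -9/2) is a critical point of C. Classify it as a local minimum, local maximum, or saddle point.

The Hessian of C is constant: H = [[-2, 2], [2, -4]].
det(H) = (-2)·(-4) − 2² = 4.
det(H) > 0 and tr(H) = -6 < 0, so H is negative definite and the point is a local maximum.

local maximum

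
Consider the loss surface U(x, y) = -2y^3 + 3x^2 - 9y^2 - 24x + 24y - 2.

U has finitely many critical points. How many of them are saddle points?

1

U separates as a function of x plus a function of y, so ∇U=0 decouples.
∂U/∂x = 6(x - 4) = 0 at x ∈ {4}; ∂U/∂y = -6(y - 1)(y + 4) = 0 at y ∈ {-4, 1}.
The Hessian is diagonal: diag(U_xx, U_yy). Second derivatives: U_xx(4)=6; U_yy(-4)=30, U_yy(1)=-30.
Saddle points occur where the two diagonal entries have opposite signs: (4, 1). Count: 1.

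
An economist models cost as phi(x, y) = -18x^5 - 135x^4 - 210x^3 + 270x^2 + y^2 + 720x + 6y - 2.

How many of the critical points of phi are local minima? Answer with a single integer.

2

phi separates as a function of x plus a function of y, so ∇phi=0 decouples.
∂phi/∂x = -90(x - 1)(x + 1)(x + 2)(x + 4) = 0 at x ∈ {-4, -2, -1, 1}; ∂phi/∂y = 2(y + 3) = 0 at y ∈ {-3}.
The Hessian is diagonal: diag(phi_xx, phi_yy). Second derivatives: phi_xx(-4)=2700, phi_xx(-2)=-540, phi_xx(-1)=540, phi_xx(1)=-2700; phi_yy(-3)=2.
Local minima occur where both diagonal entries positive: (-4, -3), (-1, -3). Count: 2.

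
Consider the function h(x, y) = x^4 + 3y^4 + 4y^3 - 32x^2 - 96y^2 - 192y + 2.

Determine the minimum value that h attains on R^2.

-1534

h(x,y) separates as P(x) + Q(y) + 2, so its minimum is min P + min Q + 2.
P'(x) = 4x(x - 4)(x + 4) vanishes at x ∈ {-4, 0, 4}; Q'(y) = 12(y - 4)(y + 1)(y + 4) vanishes at y ∈ {-4, -1, 4}.
Local minima of P (where P''>0): P(-4)=-256, P(4)=-256. Local minima of Q: Q(-4)=-256, Q(4)=-1280.
So the global minimum of h is P(-4) + Q(4) + 2 = -256 − 1280 + 2 = -1534, attained at (-4, 4).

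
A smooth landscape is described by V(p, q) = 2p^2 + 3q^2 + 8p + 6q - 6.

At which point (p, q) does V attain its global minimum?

V(p,q) separates as A(p) + B(q) − 6, so its minimum is min A + min B − 6.
A'(p) = 4p + 8 vanishes at p ∈ {-2}; B'(q) = 6q + 6 vanishes at q ∈ {-1}.
Local minima of A (where A''>0): A(-2)=-8. Local minima of B: B(-1)=-3.
So the global minimum of V is A(-2) + B(-1) − 6 = -8 − 3 − 6 = -17, attained at (-2, -1).

(-2, -1)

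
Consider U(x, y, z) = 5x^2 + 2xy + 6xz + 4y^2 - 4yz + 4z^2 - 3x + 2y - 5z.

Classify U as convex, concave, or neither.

convex

U is quadratic, so its Hessian is the constant matrix H = [[10, 2, 6], [2, 8, -4], [6, -4, 8]].
Leading principal minors: 10, 76, 64.
All positive ⇒ H ≻ 0 ⇒ convex.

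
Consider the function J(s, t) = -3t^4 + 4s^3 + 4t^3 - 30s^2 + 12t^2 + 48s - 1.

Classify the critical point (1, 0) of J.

saddle point

The mixed partial ∂²J/∂s∂t is 0, so the Hessian at any point is diag(J_ss, J_tt) = diag(12(2s - 5), 12(-3t^2 + 2t + 2)).
At (1, 0): H = diag(-36, 24).
The eigenvalues have opposite signs, so H is indefinite: a saddle point.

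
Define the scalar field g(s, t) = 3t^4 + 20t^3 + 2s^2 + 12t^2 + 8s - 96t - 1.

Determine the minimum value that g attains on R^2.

g(s,t) separates as P(s) + Q(t) − 1, so its minimum is min P + min Q − 1.
P'(s) = 4s + 8 vanishes at s ∈ {-2}; Q'(t) = 12(t - 1)(t + 2)(t + 4) vanishes at t ∈ {-4, -2, 1}.
Local minima of P (where P''>0): P(-2)=-8. Local minima of Q: Q(-4)=64, Q(1)=-61.
So the global minimum of g is P(-2) + Q(1) − 1 = -8 − 61 − 1 = -70, attained at (-2, 1).

-70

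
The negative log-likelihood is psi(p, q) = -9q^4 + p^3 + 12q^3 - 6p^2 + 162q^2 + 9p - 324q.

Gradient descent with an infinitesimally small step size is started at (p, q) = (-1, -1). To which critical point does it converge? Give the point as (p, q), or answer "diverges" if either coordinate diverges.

psi is separable, so gradient descent decouples: p follows -∂psi/∂p, q follows -∂psi/∂q.
∂psi/∂p = 3(p - 3)(p - 1); at p=-1 this is 24, so p decreases.
∂psi/∂q = -36(q - 3)(q - 1)(q + 3); at q=-1 this is -576, so q increases.
The p-coordinate has no critical point in that direction and runs off to infinity.

diverges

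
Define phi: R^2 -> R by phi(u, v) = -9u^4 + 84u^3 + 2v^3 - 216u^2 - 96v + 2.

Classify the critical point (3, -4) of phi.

The mixed partial ∂²phi/∂u∂v is 0, so the Hessian at any point is diag(phi_uu, phi_vv) = diag(36(-3u^2 + 14u - 12), 12v).
At (3, -4): H = diag(108, -48).
The eigenvalues have opposite signs, so H is indefinite: a saddle point.

saddle point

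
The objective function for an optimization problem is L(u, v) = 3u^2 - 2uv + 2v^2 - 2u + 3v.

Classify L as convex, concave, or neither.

convex

L is quadratic, so its Hessian is the constant matrix H = [[6, -2], [-2, 4]].
det(H) = 20, tr(H) = 10.
det(H) > 0 and tr(H) > 0, so H is positive definite everywhere: convex.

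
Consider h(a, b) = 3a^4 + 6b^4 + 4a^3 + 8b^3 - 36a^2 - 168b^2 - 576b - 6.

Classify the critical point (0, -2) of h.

The mixed partial ∂²h/∂a∂b is 0, so the Hessian at any point is diag(h_aa, h_bb) = diag(12(3a^2 + 2a - 6), 24(3b^2 + 2b - 14)).
At (0, -2): H = diag(-72, -144).
Both eigenvalues are negative, so H is negative definite: a local maximum.

local maximum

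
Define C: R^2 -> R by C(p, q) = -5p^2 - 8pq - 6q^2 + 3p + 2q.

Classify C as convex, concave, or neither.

concave

C is quadratic, so its Hessian is the constant matrix H = [[-10, -8], [-8, -12]].
det(H) = 56, tr(H) = -22.
det(H) > 0 and tr(H) < 0, so H is negative definite everywhere: concave.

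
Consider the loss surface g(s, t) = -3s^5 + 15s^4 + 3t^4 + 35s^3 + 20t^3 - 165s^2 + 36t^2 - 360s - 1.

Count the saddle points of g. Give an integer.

g separates as a function of s plus a function of t, so ∇g=0 decouples.
∂g/∂s = -15(s - 4)(s - 3)(s + 1)(s + 2) = 0 at s ∈ {-2, -1, 3, 4}; ∂g/∂t = 12t(t + 2)(t + 3) = 0 at t ∈ {-3, -2, 0}.
The Hessian is diagonal: diag(g_ss, g_tt). Second derivatives: g_ss(-2)=450, g_ss(-1)=-300, g_ss(3)=300, g_ss(4)=-450; g_tt(-3)=36, g_tt(-2)=-24, g_tt(0)=72.
Saddle points occur where the two diagonal entries have opposite signs: (-2, -2), (-1, -3), (-1, 0), (3, -2), (4, -3), (4, 0). Count: 6.

6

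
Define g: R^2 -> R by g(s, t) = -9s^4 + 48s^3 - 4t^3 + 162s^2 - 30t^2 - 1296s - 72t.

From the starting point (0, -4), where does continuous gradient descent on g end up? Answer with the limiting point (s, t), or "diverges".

g is separable, so gradient descent decouples: s follows -∂g/∂s, t follows -∂g/∂t.
∂g/∂s = -36(s - 4)(s - 3)(s + 3); at s=0 this is -1296, so s increases.
∂g/∂t = -12(t + 2)(t + 3); at t=-4 this is -24, so t increases.
s converges to its nearest critical value 3 (a local min of the s-part); t converges to -3. The iterate converges to (3, -3).

(3, -3)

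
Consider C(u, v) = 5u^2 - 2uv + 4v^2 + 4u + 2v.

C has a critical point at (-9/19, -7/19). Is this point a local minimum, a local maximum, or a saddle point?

The Hessian of C is constant: H = [[10, -2], [-2, 8]].
det(H) = 10·8 − (-2)² = 76.
det(H) > 0 and tr(H) = 18 > 0, so H is positive definite and the point is a local minimum.

local minimum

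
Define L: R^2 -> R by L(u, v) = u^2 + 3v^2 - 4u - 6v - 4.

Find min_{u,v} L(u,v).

L(u,v) separates as P(u) + Q(v) − 4, so its minimum is min P + min Q − 4.
P'(u) = 2u - 4 vanishes at u ∈ {2}; Q'(v) = 6v - 6 vanishes at v ∈ {1}.
Local minima of P (where P''>0): P(2)=-4. Local minima of Q: Q(1)=-3.
So the global minimum of L is P(2) + Q(1) − 4 = -4 − 3 − 4 = -11, attained at (2, 1).

-11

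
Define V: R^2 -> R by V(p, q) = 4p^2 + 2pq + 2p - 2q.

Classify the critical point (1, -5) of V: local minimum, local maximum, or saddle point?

saddle point

The Hessian of V is constant: H = [[8, 2], [2, 0]].
det(H) = 8·0 − 2² = -4.
Since det(H) < 0, H is indefinite and the critical point is a saddle point.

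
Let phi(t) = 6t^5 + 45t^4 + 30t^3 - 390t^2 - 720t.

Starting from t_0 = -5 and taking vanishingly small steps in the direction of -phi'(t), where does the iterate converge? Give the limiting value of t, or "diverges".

diverges

phi'(t) = 30(t - 2)(t + 1)(t + 3)(t + 4), so phi'(-5) = 1680.
Gradient descent moves in the -phi' direction, i.e. t is decreasing.
There is no critical point below t=-5, and phi' keeps the same sign, so the iterate runs off to −∞.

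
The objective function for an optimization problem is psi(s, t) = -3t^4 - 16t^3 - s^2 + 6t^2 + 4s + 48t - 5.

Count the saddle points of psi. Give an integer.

psi separates as a function of s plus a function of t, so ∇psi=0 decouples.
∂psi/∂s = -2(s - 2) = 0 at s ∈ {2}; ∂psi/∂t = -12(t - 1)(t + 1)(t + 4) = 0 at t ∈ {-4, -1, 1}.
The Hessian is diagonal: diag(psi_ss, psi_tt). Second derivatives: psi_ss(2)=-2; psi_tt(-4)=-180, psi_tt(-1)=72, psi_tt(1)=-120.
Saddle points occur where the two diagonal entries have opposite signs: (2, -1). Count: 1.

1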